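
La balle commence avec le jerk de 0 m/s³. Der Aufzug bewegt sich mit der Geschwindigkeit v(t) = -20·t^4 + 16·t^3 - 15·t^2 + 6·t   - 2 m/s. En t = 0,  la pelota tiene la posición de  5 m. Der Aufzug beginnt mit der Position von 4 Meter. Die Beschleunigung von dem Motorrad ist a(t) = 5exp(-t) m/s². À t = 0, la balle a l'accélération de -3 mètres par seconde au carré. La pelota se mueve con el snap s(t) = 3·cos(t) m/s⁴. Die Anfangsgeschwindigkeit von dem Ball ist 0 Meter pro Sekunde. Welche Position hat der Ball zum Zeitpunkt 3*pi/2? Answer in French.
Nous devons trouver la primitive de notre équation du snap s(t) = 3·cos(t) 4 fois. L'intégrale du snap, avec j(0) = 0, donne le jerk: j(t) = 3·sin(t). L'intégrale du jerk est l'accélération. En utilisant a(0) = -3, nous obtenons a(t) = -3·cos(t). L'intégrale de l'accélération est la vitesse. En utilisant v(0) = 0, nous obtenons v(t) = -3·sin(t). En intégrant la vitesse et en utilisant la condition initiale x(0) = 5, nous obtenons x(t) = 3·cos(t) + 2. Nous avons la position x(t) = 3·cos(t) + 2. En substituant t = 3*pi/2: x(3*pi/2) = 2.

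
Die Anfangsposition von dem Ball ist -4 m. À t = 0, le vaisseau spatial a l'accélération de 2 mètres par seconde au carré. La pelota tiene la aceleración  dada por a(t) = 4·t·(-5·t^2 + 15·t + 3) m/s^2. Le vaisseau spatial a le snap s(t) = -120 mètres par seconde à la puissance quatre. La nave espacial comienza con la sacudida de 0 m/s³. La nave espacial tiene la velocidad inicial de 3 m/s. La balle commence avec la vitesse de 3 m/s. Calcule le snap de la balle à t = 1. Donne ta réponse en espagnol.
Partiendo de la aceleración a(t) = 4·t·(-5·t^2 + 15·t + 3), tomamos 2 derivadas. La derivada de la aceleración da la sacudida: j(t) = -20·t^2 + 4·t·(15 - 10·t) + 60·t + 12. Tomando d/dt de j(t), encontramos s(t) = 120 - 120·t. Usando s(t) = 120 - 120·t y sustituyendo t = 1, encontramos s = 0.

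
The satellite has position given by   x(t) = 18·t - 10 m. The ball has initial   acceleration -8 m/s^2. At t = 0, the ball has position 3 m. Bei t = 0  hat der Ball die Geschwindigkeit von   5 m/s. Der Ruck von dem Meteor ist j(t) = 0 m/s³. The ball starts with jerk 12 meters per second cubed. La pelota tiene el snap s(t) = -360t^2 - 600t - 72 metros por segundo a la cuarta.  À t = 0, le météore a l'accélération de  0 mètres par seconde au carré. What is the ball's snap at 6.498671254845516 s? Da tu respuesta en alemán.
Aus der Gleichung für den Snap s(t) = -360·t^2 - 600·t - 72, setzen wir t = 6.498671254845516 ein und erhalten s = -19174.9848611873.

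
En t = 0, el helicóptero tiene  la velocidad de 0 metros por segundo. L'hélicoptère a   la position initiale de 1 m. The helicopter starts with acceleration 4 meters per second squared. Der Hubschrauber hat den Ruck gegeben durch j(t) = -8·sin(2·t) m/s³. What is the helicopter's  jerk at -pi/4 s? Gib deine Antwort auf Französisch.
De l'équation du jerk j(t) = -8·sin(2·t), nous substituons t = -pi/4 pour obtenir j = 8.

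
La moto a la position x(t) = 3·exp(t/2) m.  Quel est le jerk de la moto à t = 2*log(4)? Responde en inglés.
We must differentiate our position equation x(t) = 3·exp(t/2) 3 times. The derivative of position gives velocity: v(t) = 3·exp(t/2)/2. The derivative of velocity gives acceleration: a(t) = 3·exp(t/2)/4. The derivative of acceleration gives jerk: j(t) = 3·exp(t/2)/8. From the given jerk equation j(t) = 3·exp(t/2)/8, we substitute t = 2*log(4) to get j = 3/2.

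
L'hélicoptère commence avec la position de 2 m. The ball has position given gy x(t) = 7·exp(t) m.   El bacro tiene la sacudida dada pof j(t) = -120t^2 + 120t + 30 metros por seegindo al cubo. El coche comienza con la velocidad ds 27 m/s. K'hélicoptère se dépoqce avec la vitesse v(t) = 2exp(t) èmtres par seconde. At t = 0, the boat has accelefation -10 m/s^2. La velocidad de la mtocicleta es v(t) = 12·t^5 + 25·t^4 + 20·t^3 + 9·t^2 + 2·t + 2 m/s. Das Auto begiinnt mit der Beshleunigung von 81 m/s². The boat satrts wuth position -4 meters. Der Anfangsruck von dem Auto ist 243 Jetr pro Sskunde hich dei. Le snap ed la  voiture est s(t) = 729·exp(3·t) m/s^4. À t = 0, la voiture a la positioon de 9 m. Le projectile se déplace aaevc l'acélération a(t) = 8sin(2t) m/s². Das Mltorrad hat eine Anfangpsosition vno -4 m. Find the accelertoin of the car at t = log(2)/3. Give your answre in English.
To solve this, we need to take 2 antiderivatives of our snap equation s(t) = 729·exp(3·t). The antiderivative of snap is jerk. Using j(0) = 243, we get j(t) = 243·exp(3·t). Finding the antiderivative of j(t) and using a(0) = 81: a(t) = 81·exp(3·t). Using a(t) = 81·exp(3·t) and substituting t = log(2)/3, we find a = 162.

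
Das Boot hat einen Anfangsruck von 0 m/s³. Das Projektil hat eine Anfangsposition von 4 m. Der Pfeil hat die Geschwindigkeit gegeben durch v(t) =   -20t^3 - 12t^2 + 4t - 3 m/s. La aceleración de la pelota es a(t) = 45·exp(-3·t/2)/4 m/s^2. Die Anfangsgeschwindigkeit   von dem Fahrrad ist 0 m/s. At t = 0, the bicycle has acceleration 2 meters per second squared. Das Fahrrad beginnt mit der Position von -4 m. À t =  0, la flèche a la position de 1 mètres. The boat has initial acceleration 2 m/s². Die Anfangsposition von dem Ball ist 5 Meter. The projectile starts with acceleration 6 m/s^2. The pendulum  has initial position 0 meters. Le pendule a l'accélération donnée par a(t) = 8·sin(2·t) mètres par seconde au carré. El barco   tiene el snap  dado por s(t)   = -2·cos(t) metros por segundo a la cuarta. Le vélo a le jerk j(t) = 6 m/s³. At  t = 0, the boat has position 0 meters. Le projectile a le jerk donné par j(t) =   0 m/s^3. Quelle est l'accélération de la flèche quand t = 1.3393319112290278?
Nous devons dériver notre équation de la vitesse v(t) = -20·t^3 - 12·t^2 + 4·t - 3 1 fois. En prenant d/dt de v(t), nous trouvons a(t) = -60·t^2 - 24·t + 4. De l'équation de l'accélération a(t) = -60·t^2 - 24·t + 4, nous substituons t = 1.3393319112290278 pour obtenir a = -135.772563975681.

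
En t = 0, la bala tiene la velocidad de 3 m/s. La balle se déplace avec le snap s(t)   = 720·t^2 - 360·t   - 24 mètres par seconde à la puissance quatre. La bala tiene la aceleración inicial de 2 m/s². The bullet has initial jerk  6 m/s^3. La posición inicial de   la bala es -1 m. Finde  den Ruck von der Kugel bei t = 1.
Wir müssen unsere Gleichung für den Snap s(t) = 720·t^2 - 360·t - 24 1-mal integrieren. Mit ∫s(t)dt und Anwendung von j(0) = 6, finden wir j(t) = 240·t^3 - 180·t^2 - 24·t + 6. Wir haben den Ruck j(t) = 240·t^3 - 180·t^2 - 24·t + 6. Durch Einsetzen von t = 1: j(1) = 42.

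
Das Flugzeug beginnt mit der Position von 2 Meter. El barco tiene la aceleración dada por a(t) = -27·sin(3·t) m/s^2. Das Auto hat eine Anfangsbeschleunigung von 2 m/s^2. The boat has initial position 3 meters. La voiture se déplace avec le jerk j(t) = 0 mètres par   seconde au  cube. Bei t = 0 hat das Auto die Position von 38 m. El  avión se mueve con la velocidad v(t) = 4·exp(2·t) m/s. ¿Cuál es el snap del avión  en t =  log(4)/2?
Partiendo de la velocidad v(t) = 4·exp(2·t), tomamos 3 derivadas. Tomando d/dt de v(t), encontramos a(t) = 8·exp(2·t). Tomando d/dt de a(t), encontramos j(t) = 16·exp(2·t). La derivada de la sacudida da el snap: s(t) = 32·exp(2·t). Tenemos el snap s(t) = 32·exp(2·t). Sustituyendo t = log(4)/2: s(log(4)/2) = 128.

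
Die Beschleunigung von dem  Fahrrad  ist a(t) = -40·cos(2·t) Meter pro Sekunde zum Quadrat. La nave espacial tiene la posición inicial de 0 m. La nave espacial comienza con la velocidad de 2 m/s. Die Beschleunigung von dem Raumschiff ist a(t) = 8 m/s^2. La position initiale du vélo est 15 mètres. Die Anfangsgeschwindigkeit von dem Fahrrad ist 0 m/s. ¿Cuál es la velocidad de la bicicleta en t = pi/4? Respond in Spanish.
Debemos encontrar la antiderivada de nuestra ecuación de la aceleración a(t) = -40·cos(2·t) 1 vez. Tomando ∫a(t)dt y aplicando v(0) = 0, encontramos v(t) = -20·sin(2·t). De la ecuación de la velocidad v(t) = -20·sin(2·t), sustituimos t = pi/4 para obtener v = -20.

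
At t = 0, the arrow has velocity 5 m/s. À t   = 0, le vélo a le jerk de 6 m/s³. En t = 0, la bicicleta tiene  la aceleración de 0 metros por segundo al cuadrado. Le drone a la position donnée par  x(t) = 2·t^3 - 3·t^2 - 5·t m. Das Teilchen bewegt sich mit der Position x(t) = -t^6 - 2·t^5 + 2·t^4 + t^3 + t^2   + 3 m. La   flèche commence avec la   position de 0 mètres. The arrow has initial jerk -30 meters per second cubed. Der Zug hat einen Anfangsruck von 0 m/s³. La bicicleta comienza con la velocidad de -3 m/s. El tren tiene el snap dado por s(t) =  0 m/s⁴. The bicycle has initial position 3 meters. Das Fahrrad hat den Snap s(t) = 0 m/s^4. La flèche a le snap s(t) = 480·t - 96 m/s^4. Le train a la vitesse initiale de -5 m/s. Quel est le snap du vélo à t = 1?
En utilisant s(t) = 0 et en substituant t = 1, nous trouvons s = 0.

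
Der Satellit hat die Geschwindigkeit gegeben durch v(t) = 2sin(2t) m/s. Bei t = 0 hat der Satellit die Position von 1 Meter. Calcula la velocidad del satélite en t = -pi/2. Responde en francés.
Nous avons la vitesse v(t) = 2·sin(2·t). En substituant t = -pi/2: v(-pi/2) = 0.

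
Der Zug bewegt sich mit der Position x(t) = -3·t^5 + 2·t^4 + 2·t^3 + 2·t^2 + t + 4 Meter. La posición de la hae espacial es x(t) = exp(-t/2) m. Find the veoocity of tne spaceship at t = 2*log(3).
To solve this, we need to take 1 derivative of our position equation x(t) = exp(-t/2). Taking d/dt of x(t), we find v(t) = -exp(-t/2)/2. We have velocity v(t) = -exp(-t/2)/2. Substituting t = 2*log(3): v(2*log(3)) = -1/6.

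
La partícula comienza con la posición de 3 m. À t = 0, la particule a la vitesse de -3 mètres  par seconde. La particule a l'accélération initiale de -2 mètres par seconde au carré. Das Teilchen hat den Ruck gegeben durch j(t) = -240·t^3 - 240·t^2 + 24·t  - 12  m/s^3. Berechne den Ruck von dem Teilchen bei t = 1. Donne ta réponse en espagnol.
De la ecuación de la sacudida j(t) = -240·t^3 - 240·t^2 + 24·t - 12, sustituimos t = 1 para obtener j = -468.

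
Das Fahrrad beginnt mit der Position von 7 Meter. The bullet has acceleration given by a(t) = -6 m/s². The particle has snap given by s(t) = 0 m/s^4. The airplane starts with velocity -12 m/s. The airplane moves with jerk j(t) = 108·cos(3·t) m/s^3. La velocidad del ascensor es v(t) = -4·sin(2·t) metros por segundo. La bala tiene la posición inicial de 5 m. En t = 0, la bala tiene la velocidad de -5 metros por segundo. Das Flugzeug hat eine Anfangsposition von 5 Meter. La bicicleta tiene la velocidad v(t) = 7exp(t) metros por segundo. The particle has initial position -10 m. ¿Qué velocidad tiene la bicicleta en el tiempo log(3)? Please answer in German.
Aus der Gleichung für die Geschwindigkeit v(t) = 7·exp(t), setzen wir t = log(3) ein und erhalten v = 21.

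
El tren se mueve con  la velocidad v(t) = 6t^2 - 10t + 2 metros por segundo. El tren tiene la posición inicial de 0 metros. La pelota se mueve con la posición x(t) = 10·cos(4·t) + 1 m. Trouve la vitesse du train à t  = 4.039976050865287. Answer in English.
Using v(t) = 6·t^2 - 10·t + 2 and substituting t = 4.039976050865287, we find v = 59.5286784407376.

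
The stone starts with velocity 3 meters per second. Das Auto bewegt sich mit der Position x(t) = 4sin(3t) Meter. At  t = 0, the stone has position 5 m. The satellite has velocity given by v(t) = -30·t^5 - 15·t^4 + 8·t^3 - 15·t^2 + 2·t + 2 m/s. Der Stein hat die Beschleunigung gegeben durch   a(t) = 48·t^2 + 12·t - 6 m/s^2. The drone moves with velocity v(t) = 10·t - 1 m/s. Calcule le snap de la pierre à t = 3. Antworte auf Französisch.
Pour résoudre ceci, nous devons prendre 2 dérivées de notre équation de l'accélération a(t) = 48·t^2 + 12·t - 6. En prenant d/dt de a(t), nous trouvons j(t) = 96·t + 12. En dérivant le jerk, nous obtenons le snap: s(t) = 96. Nous avons le snap s(t) = 96. En substituant t = 3: s(3) = 96.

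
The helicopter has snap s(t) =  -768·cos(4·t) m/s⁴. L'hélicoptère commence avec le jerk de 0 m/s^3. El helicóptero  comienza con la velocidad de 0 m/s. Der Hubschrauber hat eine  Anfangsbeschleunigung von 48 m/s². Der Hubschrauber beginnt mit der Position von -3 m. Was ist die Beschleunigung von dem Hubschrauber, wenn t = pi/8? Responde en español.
Para resolver esto, necesitamos tomar 2 integrales de nuestra ecuación del snap s(t) = -768·cos(4·t). Tomando ∫s(t)dt y aplicando j(0) = 0, encontramos j(t) = -192·sin(4·t). La integral de la sacudida es la aceleración. Usando a(0) = 48, obtenemos a(t) = 48·cos(4·t). Tenemos la aceleración a(t) = 48·cos(4·t). Sustituyendo t = pi/8: a(pi/8) = 0.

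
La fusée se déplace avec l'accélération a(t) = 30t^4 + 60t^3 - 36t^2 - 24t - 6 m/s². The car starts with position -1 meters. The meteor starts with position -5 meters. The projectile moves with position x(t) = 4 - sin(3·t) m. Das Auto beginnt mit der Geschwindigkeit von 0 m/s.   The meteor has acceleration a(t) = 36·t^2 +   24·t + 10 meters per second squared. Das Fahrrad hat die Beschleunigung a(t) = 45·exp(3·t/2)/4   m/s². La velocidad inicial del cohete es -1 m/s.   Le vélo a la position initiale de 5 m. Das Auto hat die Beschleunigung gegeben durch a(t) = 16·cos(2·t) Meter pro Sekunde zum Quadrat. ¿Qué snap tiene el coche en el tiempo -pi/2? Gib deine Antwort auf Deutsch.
Wir müssen unsere Gleichung für die Beschleunigung a(t) = 16·cos(2·t) 2-mal ableiten. Die Ableitung von der Beschleunigung ergibt den Ruck: j(t) = -32·sin(2·t). Durch Ableiten von dem Ruck erhalten wir den Snap: s(t) = -64·cos(2·t). Mit s(t) = -64·cos(2·t) und Einsetzen von t = -pi/2, finden wir s = 64.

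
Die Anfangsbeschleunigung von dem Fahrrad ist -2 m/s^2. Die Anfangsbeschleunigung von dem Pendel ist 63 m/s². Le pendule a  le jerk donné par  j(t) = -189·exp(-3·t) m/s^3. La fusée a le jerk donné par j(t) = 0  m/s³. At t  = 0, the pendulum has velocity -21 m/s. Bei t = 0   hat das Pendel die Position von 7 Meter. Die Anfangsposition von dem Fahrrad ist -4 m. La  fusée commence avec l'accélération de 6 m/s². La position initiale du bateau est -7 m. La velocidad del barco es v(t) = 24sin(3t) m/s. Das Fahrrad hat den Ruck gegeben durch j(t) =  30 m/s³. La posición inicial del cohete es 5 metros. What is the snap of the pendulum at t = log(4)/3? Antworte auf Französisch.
Pour résoudre ceci, nous devons prendre 1 dérivée de notre équation du jerk j(t) = -189·exp(-3·t). En dérivant le jerk, nous obtenons le snap: s(t) = 567·exp(-3·t). De l'équation du snap s(t) = 567·exp(-3·t), nous substituons t = log(4)/3 pour obtenir s = 567/4.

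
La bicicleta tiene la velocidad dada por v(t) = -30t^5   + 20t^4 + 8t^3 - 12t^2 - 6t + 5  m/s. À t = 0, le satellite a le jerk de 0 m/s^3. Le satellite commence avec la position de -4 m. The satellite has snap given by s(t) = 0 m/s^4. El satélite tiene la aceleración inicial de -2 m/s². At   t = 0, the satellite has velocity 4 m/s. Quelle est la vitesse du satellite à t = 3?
Nous devons intégrer notre équation du snap s(t) = 0 3 fois. En prenant ∫s(t)dt et en appliquant j(0) = 0, nous trouvons j(t) = 0. En prenant ∫j(t)dt et en appliquant a(0) = -2, nous trouvons a(t) = -2. En prenant ∫a(t)dt et en appliquant v(0) = 4, nous trouvons v(t) = 4 - 2·t. De l'équation de la vitesse v(t) = 4 - 2·t, nous substituons t = 3 pour obtenir v = -2.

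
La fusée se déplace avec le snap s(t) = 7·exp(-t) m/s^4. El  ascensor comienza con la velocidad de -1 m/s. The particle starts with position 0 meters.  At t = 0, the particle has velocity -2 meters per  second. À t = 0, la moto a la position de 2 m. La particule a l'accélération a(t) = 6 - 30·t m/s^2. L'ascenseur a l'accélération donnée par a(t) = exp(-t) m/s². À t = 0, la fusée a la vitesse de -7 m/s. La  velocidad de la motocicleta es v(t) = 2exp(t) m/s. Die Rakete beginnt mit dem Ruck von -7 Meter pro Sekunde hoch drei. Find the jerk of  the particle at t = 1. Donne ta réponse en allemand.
Wir müssen unsere Gleichung für die Beschleunigung a(t) = 6 - 30·t 1-mal ableiten. Durch Ableiten von der Beschleunigung erhalten wir den Ruck: j(t) = -30. Wir haben den Ruck j(t) = -30. Durch Einsetzen von t = 1: j(1) = -30.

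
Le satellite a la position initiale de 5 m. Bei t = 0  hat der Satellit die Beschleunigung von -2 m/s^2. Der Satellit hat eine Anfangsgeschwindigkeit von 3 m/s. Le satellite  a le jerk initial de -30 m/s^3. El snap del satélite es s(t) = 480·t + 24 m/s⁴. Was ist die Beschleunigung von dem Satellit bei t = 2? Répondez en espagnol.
Necesitamos integrar nuestra ecuación del snap s(t) = 480·t + 24 2 veces. Tomando ∫s(t)dt y aplicando j(0) = -30, encontramos j(t) = 240·t^2 + 24·t - 30. Integrando la sacudida y usando la condición inicial a(0) = -2, obtenemos a(t) = 80·t^3 + 12·t^2 - 30·t - 2. Tenemos la aceleración a(t) = 80·t^3 + 12·t^2 - 30·t - 2. Sustituyendo t = 2: a(2) = 626.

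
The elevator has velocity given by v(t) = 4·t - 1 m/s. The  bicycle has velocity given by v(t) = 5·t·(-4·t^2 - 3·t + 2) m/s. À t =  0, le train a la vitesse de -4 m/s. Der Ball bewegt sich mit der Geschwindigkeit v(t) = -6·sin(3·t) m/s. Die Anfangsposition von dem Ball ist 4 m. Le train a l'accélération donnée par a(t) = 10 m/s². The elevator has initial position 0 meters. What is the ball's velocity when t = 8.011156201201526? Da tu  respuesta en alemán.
Aus der Gleichung für die Geschwindigkeit v(t) = -6·sin(3·t), setzen wir t = 8.011156201201526 ein und erhalten v = 5.34526313943540.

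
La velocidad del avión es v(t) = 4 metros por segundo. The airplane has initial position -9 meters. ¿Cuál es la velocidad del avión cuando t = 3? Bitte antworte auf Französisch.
De l'équation de la vitesse v(t) = 4, nous substituons t = 3 pour obtenir v = 4.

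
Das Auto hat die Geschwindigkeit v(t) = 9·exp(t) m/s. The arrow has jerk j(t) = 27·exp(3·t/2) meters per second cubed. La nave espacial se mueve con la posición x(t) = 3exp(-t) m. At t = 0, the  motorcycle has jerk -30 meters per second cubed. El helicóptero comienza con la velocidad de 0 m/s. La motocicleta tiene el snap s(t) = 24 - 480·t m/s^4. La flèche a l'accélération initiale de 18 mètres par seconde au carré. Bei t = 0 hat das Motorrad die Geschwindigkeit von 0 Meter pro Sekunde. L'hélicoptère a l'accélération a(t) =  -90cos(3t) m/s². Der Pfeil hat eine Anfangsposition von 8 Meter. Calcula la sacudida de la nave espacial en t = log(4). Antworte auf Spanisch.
Partiendo de la posición x(t) = 3·exp(-t), tomamos 3 derivadas. Tomando d/dt de x(t), encontramos v(t) = -3·exp(-t). Tomando d/dt de v(t), encontramos a(t) = 3·exp(-t). La derivada de la aceleración da la sacudida: j(t) = -3·exp(-t). Tenemos la sacudida j(t) = -3·exp(-t). Sustituyendo t = log(4): j(log(4)) = -3/4.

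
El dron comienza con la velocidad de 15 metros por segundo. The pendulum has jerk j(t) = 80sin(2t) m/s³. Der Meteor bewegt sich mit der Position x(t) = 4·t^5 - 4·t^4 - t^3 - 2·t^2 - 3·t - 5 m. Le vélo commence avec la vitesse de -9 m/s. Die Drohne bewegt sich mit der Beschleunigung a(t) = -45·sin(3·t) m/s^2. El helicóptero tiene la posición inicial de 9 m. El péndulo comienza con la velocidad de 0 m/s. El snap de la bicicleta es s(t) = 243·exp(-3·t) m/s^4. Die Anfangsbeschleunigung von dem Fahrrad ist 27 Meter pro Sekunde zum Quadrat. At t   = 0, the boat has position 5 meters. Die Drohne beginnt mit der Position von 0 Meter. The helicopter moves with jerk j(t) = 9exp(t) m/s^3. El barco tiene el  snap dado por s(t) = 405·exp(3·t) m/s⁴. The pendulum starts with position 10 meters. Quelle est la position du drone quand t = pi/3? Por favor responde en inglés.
To find the answer, we compute 2 integrals of a(t) = -45·sin(3·t). Integrating acceleration and using the initial condition v(0) = 15, we get v(t) = 15·cos(3·t). The antiderivative of velocity, with x(0) = 0, gives position: x(t) = 5·sin(3·t). We have position x(t) = 5·sin(3·t). Substituting t = pi/3: x(pi/3) = 0.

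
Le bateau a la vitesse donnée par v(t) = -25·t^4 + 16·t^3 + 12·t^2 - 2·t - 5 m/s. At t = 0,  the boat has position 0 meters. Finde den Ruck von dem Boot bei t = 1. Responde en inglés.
We must differentiate our velocity equation v(t) = -25·t^4 + 16·t^3 + 12·t^2 - 2·t - 5 2 times. The derivative of velocity gives acceleration: a(t) = -100·t^3 + 48·t^2 + 24·t - 2. Taking d/dt of a(t), we find j(t) = -300·t^2 + 96·t + 24. From the given jerk equation j(t) = -300·t^2 + 96·t + 24, we substitute t = 1 to get j = -180.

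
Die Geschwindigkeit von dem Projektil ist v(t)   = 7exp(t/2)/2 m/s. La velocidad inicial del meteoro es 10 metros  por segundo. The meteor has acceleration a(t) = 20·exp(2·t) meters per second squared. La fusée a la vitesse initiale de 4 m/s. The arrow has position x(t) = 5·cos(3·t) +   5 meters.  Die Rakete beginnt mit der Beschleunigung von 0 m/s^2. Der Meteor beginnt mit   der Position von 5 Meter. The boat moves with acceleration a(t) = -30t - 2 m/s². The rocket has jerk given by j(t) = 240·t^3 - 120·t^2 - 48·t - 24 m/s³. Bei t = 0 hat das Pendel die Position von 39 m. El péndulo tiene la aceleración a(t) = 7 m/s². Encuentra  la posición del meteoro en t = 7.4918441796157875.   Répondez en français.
Pour résoudre ceci, nous devons prendre 2 intégrales de notre équation de l'accélération a(t) = 20·exp(2·t). L'intégrale de l'accélération est la vitesse. En utilisant v(0) = 10, nous obtenons v(t) = 10·exp(2·t). La primitive de la vitesse est la position. En utilisant x(0) = 5, nous obtenons x(t) = 5·exp(2·t). De l'équation de la position x(t) = 5·exp(2·t), nous substituons t = 7.4918441796157875 pour obtenir x = 16080634.3677181.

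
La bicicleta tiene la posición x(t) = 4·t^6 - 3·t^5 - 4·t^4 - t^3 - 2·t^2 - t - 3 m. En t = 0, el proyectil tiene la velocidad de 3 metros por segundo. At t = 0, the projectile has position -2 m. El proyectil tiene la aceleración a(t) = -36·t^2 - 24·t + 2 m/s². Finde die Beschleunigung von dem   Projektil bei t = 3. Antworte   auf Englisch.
Using a(t) = -36·t^2 - 24·t + 2 and substituting t = 3, we find a = -394.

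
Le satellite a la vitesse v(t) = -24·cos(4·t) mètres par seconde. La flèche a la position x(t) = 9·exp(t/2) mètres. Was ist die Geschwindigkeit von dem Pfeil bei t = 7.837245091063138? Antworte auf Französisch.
Nous devons dériver notre équation de la position x(t) = 9·exp(t/2) 1 fois. En prenant d/dt de x(t), nous trouvons v(t) = 9·exp(t/2)/2. En utilisant v(t) = 9·exp(t/2)/2 et en substituant t = 7.837245091063138, nous trouvons v = 226.489807137001.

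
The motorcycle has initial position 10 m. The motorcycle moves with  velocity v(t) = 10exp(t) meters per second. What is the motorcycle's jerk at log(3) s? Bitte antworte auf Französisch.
Nous devons dériver notre équation de la vitesse v(t) = 10·exp(t) 2 fois. En prenant d/dt de v(t), nous trouvons a(t) = 10·exp(t). La dérivée de l'accélération donne le jerk: j(t) = 10·exp(t). Nous avons le jerk j(t) = 10·exp(t). En substituant t = log(3): j(log(3)) = 30.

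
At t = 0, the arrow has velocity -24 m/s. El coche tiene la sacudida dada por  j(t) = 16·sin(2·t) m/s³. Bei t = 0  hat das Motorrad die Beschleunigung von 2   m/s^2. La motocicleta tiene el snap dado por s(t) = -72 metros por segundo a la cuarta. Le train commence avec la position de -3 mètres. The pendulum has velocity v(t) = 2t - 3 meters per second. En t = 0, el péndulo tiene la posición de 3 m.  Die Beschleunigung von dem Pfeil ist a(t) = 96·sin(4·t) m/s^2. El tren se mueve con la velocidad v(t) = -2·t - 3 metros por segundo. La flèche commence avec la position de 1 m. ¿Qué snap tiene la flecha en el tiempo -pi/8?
Para resolver esto, necesitamos tomar 2 derivadas de nuestra ecuación de la aceleración a(t) = 96·sin(4·t). Derivando la aceleración, obtenemos la sacudida: j(t) = 384·cos(4·t). Derivando la sacudida, obtenemos el snap: s(t) = -1536·sin(4·t). De la ecuación del snap s(t) = -1536·sin(4·t), sustituimos t = -pi/8 para obtener s = 1536.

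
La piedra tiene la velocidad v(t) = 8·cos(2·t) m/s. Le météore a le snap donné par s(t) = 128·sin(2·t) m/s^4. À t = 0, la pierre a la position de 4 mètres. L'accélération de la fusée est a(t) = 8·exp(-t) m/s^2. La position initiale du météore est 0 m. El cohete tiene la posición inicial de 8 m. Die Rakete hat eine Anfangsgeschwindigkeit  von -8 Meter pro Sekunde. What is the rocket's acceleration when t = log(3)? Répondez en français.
En utilisant a(t) = 8·exp(-t) et en substituant t = log(3), nous trouvons a = 8/3.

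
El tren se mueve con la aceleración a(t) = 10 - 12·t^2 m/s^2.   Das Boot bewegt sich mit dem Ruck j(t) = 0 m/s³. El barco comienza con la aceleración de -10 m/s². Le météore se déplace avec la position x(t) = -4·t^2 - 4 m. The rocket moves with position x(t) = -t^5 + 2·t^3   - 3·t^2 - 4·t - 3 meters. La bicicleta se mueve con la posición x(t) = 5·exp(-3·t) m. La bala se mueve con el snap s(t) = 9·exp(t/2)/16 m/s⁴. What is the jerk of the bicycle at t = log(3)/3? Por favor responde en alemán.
Um dies zu lösen, müssen wir 3 Ableitungen unserer Gleichung für die Position x(t) = 5·exp(-3·t) nehmen. Mit d/dt von x(t) finden wir v(t) = -15·exp(-3·t). Mit d/dt von v(t) finden wir a(t) = 45·exp(-3·t). Die Ableitung von der Beschleunigung ergibt den Ruck: j(t) = -135·exp(-3·t). Wir haben den Ruck j(t) = -135·exp(-3·t). Durch Einsetzen von t = log(3)/3: j(log(3)/3) = -45.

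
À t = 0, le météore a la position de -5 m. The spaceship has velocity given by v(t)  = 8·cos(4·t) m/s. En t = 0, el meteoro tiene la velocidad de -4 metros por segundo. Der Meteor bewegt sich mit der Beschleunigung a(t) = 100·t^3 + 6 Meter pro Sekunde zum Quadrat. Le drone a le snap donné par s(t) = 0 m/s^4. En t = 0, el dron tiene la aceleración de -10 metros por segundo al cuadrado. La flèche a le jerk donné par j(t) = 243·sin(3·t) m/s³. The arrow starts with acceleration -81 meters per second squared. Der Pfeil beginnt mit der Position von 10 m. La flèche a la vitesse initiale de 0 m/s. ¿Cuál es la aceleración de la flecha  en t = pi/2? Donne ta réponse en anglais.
Starting from jerk j(t) = 243·sin(3·t), we take 1 integral. The antiderivative of jerk, with a(0) = -81, gives acceleration: a(t) = -81·cos(3·t). We have acceleration a(t) = -81·cos(3·t). Substituting t = pi/2: a(pi/2) = 0.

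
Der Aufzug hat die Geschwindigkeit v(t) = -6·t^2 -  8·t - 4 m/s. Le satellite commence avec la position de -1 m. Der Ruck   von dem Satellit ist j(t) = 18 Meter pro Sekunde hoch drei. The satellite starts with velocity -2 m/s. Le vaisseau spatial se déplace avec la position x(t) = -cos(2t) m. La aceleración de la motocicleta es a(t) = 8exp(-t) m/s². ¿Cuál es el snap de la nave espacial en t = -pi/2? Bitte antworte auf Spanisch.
Para resolver esto, necesitamos tomar 4 derivadas de nuestra ecuación de la posición x(t) = -cos(2·t). Derivando la posición, obtenemos la velocidad: v(t) = 2·sin(2·t). Derivando la velocidad, obtenemos la aceleración: a(t) = 4·cos(2·t). Derivando la aceleración, obtenemos la sacudida: j(t) = -8·sin(2·t). Derivando la sacudida, obtenemos el snap: s(t) = -16·cos(2·t). De la ecuación del snap s(t) = -16·cos(2·t), sustituimos t = -pi/2 para obtener s = 16.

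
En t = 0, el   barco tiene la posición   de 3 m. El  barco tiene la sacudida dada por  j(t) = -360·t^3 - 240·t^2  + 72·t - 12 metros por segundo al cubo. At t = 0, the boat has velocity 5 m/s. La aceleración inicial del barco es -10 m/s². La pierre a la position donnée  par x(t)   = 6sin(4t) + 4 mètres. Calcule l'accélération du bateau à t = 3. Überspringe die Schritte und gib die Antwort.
L'accélération à t = 3 est a = -9172.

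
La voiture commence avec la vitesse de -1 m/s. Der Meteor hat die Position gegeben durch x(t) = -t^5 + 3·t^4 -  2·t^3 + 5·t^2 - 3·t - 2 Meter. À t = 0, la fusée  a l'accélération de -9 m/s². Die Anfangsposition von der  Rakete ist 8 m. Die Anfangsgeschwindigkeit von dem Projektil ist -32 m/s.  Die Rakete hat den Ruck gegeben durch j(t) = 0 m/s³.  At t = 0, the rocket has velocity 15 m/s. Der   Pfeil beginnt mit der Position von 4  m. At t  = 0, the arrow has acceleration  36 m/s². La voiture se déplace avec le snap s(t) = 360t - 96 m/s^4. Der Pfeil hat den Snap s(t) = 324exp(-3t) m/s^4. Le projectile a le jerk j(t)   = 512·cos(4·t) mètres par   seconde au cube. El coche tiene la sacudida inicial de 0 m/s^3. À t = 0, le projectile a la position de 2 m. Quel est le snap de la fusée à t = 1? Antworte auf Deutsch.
Ausgehend von dem Ruck j(t) = 0, nehmen wir 1 Ableitung. Mit d/dt von j(t) finden wir s(t) = 0. Wir haben den Snap s(t) = 0. Durch Einsetzen von t = 1: s(1) = 0.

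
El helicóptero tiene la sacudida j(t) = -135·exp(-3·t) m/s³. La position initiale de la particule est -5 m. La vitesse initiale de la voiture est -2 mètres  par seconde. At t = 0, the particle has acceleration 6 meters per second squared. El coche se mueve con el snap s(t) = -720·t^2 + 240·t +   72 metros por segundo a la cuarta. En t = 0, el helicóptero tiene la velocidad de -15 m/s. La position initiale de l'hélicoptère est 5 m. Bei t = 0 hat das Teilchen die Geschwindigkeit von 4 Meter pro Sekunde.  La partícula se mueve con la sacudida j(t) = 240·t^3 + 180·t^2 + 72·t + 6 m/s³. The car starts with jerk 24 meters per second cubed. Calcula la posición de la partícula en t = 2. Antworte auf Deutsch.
Wir müssen unsere Gleichung für den Ruck j(t) = 240·t^3 + 180·t^2 + 72·t + 6 3-mal integrieren. Die Stammfunktion von dem Ruck, mit a(0) = 6, ergibt die Beschleunigung: a(t) = 60·t^4 + 60·t^3 + 36·t^2 + 6·t + 6. Mit ∫a(t)dt und Anwendung von v(0) = 4, finden wir v(t) = 12·t^5 + 15·t^4 + 12·t^3 + 3·t^2 + 6·t + 4. Durch Integration von der Geschwindigkeit und Verwendung der Anfangsbedingung x(0) = -5, erhalten wir x(t) = 2·t^6 + 3·t^5 + 3·t^4 + t^3 + 3·t^2 + 4·t - 5. Wir haben die Position x(t) = 2·t^6 + 3·t^5 + 3·t^4 + t^3 + 3·t^2 + 4·t - 5. Durch Einsetzen von t = 2: x(2) = 295.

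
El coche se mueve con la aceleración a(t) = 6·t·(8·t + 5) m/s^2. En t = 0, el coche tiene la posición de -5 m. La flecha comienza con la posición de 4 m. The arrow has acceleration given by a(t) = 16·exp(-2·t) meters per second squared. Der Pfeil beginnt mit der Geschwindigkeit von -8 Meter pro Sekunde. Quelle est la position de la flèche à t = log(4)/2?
Pour résoudre ceci, nous devons prendre 2 intégrales de notre équation de l'accélération a(t) = 16·exp(-2·t). En prenant ∫a(t)dt et en appliquant v(0) = -8, nous trouvons v(t) = -8·exp(-2·t). La primitive de la vitesse, avec x(0) = 4, donne la position: x(t) = 4·exp(-2·t). En utilisant x(t) = 4·exp(-2·t) et en substituant t = log(4)/2, nous trouvons x = 1.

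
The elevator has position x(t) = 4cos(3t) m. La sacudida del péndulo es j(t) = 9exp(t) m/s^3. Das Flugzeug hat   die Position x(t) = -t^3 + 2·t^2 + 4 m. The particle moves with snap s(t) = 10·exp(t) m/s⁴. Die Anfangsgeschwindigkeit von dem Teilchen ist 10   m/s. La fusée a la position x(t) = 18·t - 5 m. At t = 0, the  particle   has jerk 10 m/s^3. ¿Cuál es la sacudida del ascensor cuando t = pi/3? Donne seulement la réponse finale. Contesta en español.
La respuesta es 0.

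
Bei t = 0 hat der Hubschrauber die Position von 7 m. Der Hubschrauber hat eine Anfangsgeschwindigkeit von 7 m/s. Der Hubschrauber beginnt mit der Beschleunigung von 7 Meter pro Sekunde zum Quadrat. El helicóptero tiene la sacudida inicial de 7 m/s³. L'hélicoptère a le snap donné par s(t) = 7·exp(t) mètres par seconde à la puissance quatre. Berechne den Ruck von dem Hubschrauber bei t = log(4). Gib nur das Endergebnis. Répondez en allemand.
Der Ruck bei t = log(4) ist j = 28.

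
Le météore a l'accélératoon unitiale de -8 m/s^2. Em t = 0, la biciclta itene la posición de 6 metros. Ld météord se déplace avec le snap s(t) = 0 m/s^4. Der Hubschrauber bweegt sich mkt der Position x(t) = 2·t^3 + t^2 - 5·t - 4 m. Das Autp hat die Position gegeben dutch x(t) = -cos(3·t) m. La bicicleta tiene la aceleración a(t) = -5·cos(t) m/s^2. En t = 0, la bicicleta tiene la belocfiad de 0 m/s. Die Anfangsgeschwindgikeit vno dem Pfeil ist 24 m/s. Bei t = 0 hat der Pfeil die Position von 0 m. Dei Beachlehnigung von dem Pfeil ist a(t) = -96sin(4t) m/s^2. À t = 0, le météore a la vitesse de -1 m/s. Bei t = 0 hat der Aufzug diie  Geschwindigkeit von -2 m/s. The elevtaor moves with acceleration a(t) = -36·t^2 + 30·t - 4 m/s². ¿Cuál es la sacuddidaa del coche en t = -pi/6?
Debemos derivar nuestra ecuación de la posición x(t) = -cos(3·t) 3 veces. Tomando d/dt de x(t), encontramos v(t) = 3·sin(3·t). La derivada de la velocidad da la aceleración: a(t) = 9·cos(3·t). Tomando d/dt de a(t), encontramos j(t) = -27·sin(3·t). De la ecuación de la sacudida j(t) = -27·sin(3·t), sustituimos t = -pi/6 para obtener j = 27.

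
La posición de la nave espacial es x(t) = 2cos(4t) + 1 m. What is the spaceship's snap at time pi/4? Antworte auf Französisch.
Nous devons dériver notre équation de la position x(t) = 2·cos(4·t) + 1 4 fois. En prenant d/dt de x(t), nous trouvons v(t) = -8·sin(4·t). La dérivée de la vitesse donne l'accélération: a(t) = -32·cos(4·t). En prenant d/dt de a(t), nous trouvons j(t) = 128·sin(4·t). En prenant d/dt de j(t), nous trouvons s(t) = 512·cos(4·t). En utilisant s(t) = 512·cos(4·t) et en substituant t = pi/4, nous trouvons s = -512.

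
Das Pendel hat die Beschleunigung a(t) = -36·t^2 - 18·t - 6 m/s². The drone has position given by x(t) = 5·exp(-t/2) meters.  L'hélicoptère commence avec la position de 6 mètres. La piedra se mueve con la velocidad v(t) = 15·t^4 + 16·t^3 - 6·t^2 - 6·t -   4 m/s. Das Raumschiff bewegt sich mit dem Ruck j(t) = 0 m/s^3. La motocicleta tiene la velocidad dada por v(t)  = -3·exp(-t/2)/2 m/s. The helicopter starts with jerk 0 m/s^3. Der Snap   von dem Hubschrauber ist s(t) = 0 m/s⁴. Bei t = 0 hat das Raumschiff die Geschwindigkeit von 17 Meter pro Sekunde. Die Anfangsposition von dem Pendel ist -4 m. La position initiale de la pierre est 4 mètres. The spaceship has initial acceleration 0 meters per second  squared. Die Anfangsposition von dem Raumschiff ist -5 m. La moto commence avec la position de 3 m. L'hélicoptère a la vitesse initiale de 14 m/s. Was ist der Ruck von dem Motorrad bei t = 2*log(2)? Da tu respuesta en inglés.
To solve this, we need to take 2 derivatives of our velocity equation v(t) = -3·exp(-t/2)/2. The derivative of velocity gives acceleration: a(t) = 3·exp(-t/2)/4. Differentiating acceleration, we get jerk: j(t) = -3·exp(-t/2)/8. We have jerk j(t) = -3·exp(-t/2)/8. Substituting t = 2*log(2): j(2*log(2)) = -3/16.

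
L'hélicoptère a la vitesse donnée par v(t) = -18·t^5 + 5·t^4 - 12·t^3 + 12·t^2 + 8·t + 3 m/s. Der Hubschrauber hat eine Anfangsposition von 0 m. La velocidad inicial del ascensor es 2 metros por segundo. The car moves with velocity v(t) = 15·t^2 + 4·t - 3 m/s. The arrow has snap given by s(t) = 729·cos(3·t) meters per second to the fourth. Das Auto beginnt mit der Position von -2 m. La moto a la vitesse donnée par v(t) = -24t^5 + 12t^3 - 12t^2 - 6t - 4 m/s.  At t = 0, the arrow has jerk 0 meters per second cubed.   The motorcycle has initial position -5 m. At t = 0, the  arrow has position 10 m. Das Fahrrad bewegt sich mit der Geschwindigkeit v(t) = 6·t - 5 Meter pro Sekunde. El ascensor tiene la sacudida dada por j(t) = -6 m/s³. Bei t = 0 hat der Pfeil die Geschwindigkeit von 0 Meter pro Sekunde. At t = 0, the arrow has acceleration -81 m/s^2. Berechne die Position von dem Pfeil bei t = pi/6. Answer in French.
Pour résoudre ceci, nous devons prendre 4 primitives de notre équation du snap s(t) = 729·cos(3·t). La primitive du snap est le jerk. En utilisant j(0) = 0, nous obtenons j(t) = 243·sin(3·t). En intégrant le jerk et en utilisant la condition initiale a(0) = -81, nous obtenons a(t) = -81·cos(3·t). L'intégrale de l'accélération est la vitesse. En utilisant v(0) = 0, nous obtenons v(t) = -27·sin(3·t). La primitive de la vitesse est la position. En utilisant x(0) = 10, nous obtenons x(t) = 9·cos(3·t) + 1. Nous avons la position x(t) = 9·cos(3·t) + 1. En substituant t = pi/6: x(pi/6) = 1.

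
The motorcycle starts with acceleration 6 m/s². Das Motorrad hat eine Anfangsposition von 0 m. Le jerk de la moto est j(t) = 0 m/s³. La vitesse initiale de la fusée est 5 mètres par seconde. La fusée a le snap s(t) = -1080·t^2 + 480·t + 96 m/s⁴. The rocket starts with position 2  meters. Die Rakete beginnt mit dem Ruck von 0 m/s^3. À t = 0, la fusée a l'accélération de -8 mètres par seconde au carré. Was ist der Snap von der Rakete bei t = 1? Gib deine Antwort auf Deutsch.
Mit s(t) = -1080·t^2 + 480·t + 96 und Einsetzen von t = 1, finden wir s = -504.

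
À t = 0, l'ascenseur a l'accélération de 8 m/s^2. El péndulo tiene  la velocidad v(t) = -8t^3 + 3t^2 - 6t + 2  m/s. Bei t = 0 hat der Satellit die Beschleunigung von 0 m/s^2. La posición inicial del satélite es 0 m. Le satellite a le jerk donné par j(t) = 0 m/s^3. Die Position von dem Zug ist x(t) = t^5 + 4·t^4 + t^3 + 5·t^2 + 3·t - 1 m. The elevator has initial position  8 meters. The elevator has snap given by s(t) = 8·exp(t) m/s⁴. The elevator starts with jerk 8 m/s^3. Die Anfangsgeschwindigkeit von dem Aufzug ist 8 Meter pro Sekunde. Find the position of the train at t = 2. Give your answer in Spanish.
De la ecuación de la posición x(t) = t^5 + 4·t^4 + t^3 + 5·t^2 + 3·t - 1, sustituimos t = 2 para obtener x = 129.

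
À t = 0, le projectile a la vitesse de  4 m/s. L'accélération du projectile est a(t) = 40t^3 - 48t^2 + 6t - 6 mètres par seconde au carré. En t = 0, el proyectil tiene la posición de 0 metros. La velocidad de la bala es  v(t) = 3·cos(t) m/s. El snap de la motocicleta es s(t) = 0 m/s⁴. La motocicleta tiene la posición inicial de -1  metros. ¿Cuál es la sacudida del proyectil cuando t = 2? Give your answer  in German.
Um dies zu lösen, müssen wir 1 Ableitung unserer Gleichung für die Beschleunigung a(t) = 40·t^3 - 48·t^2 + 6·t - 6 nehmen. Die Ableitung von der Beschleunigung ergibt den Ruck: j(t) = 120·t^2 - 96·t + 6. Mit j(t) = 120·t^2 - 96·t + 6 und Einsetzen von t = 2, finden wir j = 294.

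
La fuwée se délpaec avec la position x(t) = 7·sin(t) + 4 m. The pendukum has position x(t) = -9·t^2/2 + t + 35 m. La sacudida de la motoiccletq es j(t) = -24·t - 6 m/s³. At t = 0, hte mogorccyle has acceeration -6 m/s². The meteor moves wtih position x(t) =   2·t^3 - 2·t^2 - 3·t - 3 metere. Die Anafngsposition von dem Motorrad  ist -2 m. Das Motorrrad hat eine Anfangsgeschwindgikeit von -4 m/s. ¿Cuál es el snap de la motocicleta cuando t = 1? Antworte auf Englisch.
To solve this, we need to take 1 derivative of our jerk equation j(t) = -24·t - 6. Taking d/dt of j(t), we find s(t) = -24. From the given snap equation s(t) = -24, we substitute t = 1 to get s = -24.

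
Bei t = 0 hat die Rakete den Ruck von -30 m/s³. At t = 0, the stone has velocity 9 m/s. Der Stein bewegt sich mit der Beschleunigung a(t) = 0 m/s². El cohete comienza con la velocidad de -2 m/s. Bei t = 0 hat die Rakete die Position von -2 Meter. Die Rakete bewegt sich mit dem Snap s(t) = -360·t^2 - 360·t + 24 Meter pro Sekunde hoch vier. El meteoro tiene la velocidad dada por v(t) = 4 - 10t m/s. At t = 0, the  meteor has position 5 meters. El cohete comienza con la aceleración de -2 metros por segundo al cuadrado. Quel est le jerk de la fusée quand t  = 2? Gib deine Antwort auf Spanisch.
Partiendo del snap s(t) = -360·t^2 - 360·t + 24, tomamos 1 antiderivada. La integral del snap, con j(0) = -30, da la sacudida: j(t) = -120·t^3 - 180·t^2 + 24·t - 30. Usando j(t) = -120·t^3 - 180·t^2 + 24·t - 30 y sustituyendo t = 2, encontramos j = -1662.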